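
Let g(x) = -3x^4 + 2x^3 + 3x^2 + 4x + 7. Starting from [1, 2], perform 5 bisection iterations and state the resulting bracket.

midpoint 1.5: g = 11.3125 > 0 → [1.5, 2]
midpoint 1.75: g = 5.769531 > 0 → [1.75, 2]
midpoint 1.875: g = 1.151611 > 0 → [1.875, 2]
midpoint 1.9375: g = -1.7173 < 0 → [1.875, 1.9375]
midpoint 1.90625: g = -0.2331 < 0 → [1.875, 1.90625]

[1.875, 1.90625]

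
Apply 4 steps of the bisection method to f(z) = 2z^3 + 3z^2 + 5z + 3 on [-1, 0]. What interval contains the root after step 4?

z = -0.5 gives f = 1, positive; keep [-1, -0.5]
z = -0.75 gives f = 0.09375, positive; keep [-1, -0.75]
z = -0.875 gives f = -0.417969, negative; keep [-0.875, -0.75]
z = -0.8125 gives f = -0.1548, negative; keep [-0.8125, -0.75]

[-0.8125, -0.75]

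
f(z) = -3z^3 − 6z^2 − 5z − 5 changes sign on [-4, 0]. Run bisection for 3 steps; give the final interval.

f(-2) = 5 > 0, so the root lies in [-2, 0]
f(-1) = -3 < 0, so the root lies in [-2, -1]
f(-1.5) = -0.875 < 0, so the root lies in [-2, -1.5]

[-2, -1.5]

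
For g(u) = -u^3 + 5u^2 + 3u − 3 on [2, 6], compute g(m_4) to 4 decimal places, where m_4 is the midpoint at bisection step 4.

5.8594

u = 4 gives g = 25, positive; keep [4, 6]
u = 5 gives g = 12, positive; keep [5, 6]
u = 5.5 gives g = -1.625, negative; keep [5, 5.5]
u = 5.25 gives g = 5.8594, positive; keep [5.25, 5.5]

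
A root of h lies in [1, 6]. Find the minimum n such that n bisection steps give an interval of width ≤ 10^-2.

Width after n steps is 5/2^n. Need 2^n ≥ 5/10^-2 = 500.
2^8 = 256 < 500 ≤ 2^9 = 512, so n = 9.

9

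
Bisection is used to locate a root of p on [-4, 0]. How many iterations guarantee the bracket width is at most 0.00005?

Width after n steps is 4/2^n. Need 2^n ≥ 4/0.00005 = 80000.
2^16 = 65536 < 80000 ≤ 2^17 = 131072, so n = 17.

17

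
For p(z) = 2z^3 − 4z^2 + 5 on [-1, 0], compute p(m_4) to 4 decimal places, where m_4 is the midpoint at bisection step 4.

z = -0.5 gives p = 3.75, positive; keep [-1, -0.5]
z = -0.75 gives p = 1.90625, positive; keep [-1, -0.75]
z = -0.875 gives p = 0.597656, positive; keep [-1, -0.875]
z = -0.9375 gives p = -0.1636, negative; keep [-0.9375, -0.875]

-0.1636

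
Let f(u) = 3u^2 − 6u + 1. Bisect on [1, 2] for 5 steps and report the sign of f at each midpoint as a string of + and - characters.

midpoint 1.5: f = -1.25 < 0 → [1.5, 2]
midpoint 1.75: f = -0.3125 < 0 → [1.75, 2]
midpoint 1.875: f = 0.296875 > 0 → [1.75, 1.875]
midpoint 1.8125: f = -0.0195 < 0 → [1.8125, 1.875]
midpoint 1.84375: f = 0.1357 > 0 → [1.8125, 1.84375]

--+-+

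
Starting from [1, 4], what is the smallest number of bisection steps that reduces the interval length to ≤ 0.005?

Width after n steps is 3/2^n. Need 2^n ≥ 3/0.005 = 600.
2^9 = 512 < 600 ≤ 2^10 = 1024, so n = 10.

10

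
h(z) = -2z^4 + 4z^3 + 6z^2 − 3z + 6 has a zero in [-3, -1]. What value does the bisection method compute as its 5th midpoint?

-1.5625

h(-2) = -28 < 0, so the root lies in [-2, -1]
h(-1.5) = 0.375 > 0, so the root lies in [-2, -1.5]
h(-1.75) = -10.570312 < 0, so the root lies in [-1.75, -1.5]
h(-1.625) = -4.3911 < 0, so the root lies in [-1.625, -1.5]
h(-1.5625) = -1.8438 < 0, so the root lies in [-1.5625, -1.5]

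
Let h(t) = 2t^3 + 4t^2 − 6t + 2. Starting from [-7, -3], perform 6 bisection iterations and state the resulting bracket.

[-3.125, -3.0625]

m = -5, h(m) = -118 (−); new bracket [-5, -3]
m = -4, h(m) = -38 (−); new bracket [-4, -3]
m = -3.5, h(m) = -13.75 (−); new bracket [-3.5, -3]
m = -3.25, h(m) = -4.9062 (−); new bracket [-3.25, -3]
m = -3.125, h(m) = -1.2227 (−); new bracket [-3.125, -3]
m = -3.0625, h(m) = 0.4448 (+); new bracket [-3.125, -3.0625]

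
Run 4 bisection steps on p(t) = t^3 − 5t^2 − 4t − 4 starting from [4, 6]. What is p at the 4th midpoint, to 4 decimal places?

2.7012

t = 5 gives p = -24, negative; keep [5, 6]
t = 5.5 gives p = -10.875, negative; keep [5.5, 6]
t = 5.75 gives p = -2.203125, negative; keep [5.75, 6]
t = 5.875 gives p = 2.7012, positive; keep [5.75, 5.875]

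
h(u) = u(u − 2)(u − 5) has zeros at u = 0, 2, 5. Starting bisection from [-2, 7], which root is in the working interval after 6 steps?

u = 2.5 gives h = -3.125, negative; keep [2.5, 7]
u = 4.75 gives h = -3.265625, negative; keep [4.75, 7]
u = 5.875 gives h = 19.919922, positive; keep [4.75, 5.875]
u = 5.3125 gives h = 5.4993, positive; keep [4.75, 5.3125]
u = 5.03125 gives h = 0.4766, positive; keep [4.75, 5.03125]
u = 4.890625 gives h = -1.5462, negative; keep [4.890625, 5.03125]

5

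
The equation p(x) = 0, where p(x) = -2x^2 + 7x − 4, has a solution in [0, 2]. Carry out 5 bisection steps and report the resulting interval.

x = 1 gives p = 1, positive; keep [0, 1]
x = 0.5 gives p = -1, negative; keep [0.5, 1]
x = 0.75 gives p = 0.125, positive; keep [0.5, 0.75]
x = 0.625 gives p = -0.4062, negative; keep [0.625, 0.75]
x = 0.6875 gives p = -0.1328, negative; keep [0.6875, 0.75]

[0.6875, 0.75]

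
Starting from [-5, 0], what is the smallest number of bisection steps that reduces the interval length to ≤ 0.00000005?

27

Width after n steps is 5/2^n. Need 2^n ≥ 5/0.00000005 = 100000000.
2^26 = 67108864 < 100000000 ≤ 2^27 = 134217728, so n = 27.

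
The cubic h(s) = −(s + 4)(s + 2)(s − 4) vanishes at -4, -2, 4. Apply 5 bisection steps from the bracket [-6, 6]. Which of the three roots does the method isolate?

s = 0 gives h = 32, positive; keep [0, 6]
s = 3 gives h = 35, positive; keep [3, 6]
s = 4.5 gives h = -27.625, negative; keep [3, 4.5]
s = 3.75 gives h = 11.1406, positive; keep [3.75, 4.5]
s = 4.125 gives h = -6.2207, negative; keep [3.75, 4.125]

4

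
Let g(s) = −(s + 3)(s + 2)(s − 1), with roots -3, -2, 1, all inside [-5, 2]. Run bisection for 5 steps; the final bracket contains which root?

m = -1.5, g(m) = 1.875 (+); new bracket [-1.5, 2]
m = 0.25, g(m) = 5.484375 (+); new bracket [0.25, 2]
m = 1.125, g(m) = -1.611328 (−); new bracket [0.25, 1.125]
m = 0.6875, g(m) = 3.0969 (+); new bracket [0.6875, 1.125]
m = 0.90625, g(m) = 1.0643 (+); new bracket [0.90625, 1.125]

1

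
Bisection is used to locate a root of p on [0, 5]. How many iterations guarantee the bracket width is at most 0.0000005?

Width after n steps is 5/2^n. Need 2^n ≥ 5/0.0000005 = 10000000.
2^23 = 8388608 < 10000000 ≤ 2^24 = 16777216, so n = 24.

24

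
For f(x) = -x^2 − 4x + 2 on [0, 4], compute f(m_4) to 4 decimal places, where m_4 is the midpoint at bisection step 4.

0.9375

f(2) = -10 < 0, so the root lies in [0, 2]
f(1) = -3 < 0, so the root lies in [0, 1]
f(0.5) = -0.25 < 0, so the root lies in [0, 0.5]
f(0.25) = 0.9375 > 0, so the root lies in [0.25, 0.5]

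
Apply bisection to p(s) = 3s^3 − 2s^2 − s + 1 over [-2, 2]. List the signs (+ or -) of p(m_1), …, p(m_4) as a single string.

s = 0 gives p = 1, positive; keep [-2, 0]
s = -1 gives p = -3, negative; keep [-1, 0]
s = -0.5 gives p = 0.625, positive; keep [-1, -0.5]
s = -0.75 gives p = -0.6406, negative; keep [-0.75, -0.5]

+-+-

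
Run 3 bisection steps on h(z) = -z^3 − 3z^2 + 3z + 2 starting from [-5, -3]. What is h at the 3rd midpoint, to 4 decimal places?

z = -4 gives h = 6, positive; keep [-4, -3]
z = -3.5 gives h = -2.375, negative; keep [-4, -3.5]
z = -3.75 gives h = 1.296875, positive; keep [-3.75, -3.5]

1.2969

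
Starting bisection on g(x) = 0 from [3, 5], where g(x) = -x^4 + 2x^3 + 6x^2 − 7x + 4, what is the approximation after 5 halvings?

3.3125

midpoint 4: g = -56 < 0 → [3, 4]
midpoint 3.5: g = -11.3125 < 0 → [3, 3.5]
midpoint 3.25: g = 1.714844 > 0 → [3.25, 3.5]
midpoint 3.375: g = -4.1409 < 0 → [3.25, 3.375]
midpoint 3.3125: g = -1.0569 < 0 → [3.25, 3.3125]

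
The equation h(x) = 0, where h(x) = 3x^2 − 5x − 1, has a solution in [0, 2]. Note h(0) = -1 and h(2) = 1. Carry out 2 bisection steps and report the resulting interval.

[1.5, 2]

m = 1, h(m) = -3 (−); new bracket [1, 2]
m = 1.5, h(m) = -1.75 (−); new bracket [1.5, 2]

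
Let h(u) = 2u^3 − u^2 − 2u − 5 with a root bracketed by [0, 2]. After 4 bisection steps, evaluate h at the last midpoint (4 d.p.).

0.9180

u = 1 gives h = -6, negative; keep [1, 2]
u = 1.5 gives h = -3.5, negative; keep [1.5, 2]
u = 1.75 gives h = -0.84375, negative; keep [1.75, 2]
u = 1.875 gives h = 0.918, positive; keep [1.75, 1.875]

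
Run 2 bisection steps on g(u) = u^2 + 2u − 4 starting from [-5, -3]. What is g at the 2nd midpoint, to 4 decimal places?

1.2500

m = -4, g(m) = 4 (+); new bracket [-4, -3]
m = -3.5, g(m) = 1.25 (+); new bracket [-3.5, -3]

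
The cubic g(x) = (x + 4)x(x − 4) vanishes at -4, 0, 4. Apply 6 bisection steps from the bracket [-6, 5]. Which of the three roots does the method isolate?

m = -0.5, g(m) = 7.875 (+); new bracket [-6, -0.5]
m = -3.25, g(m) = 17.671875 (+); new bracket [-6, -3.25]
m = -4.625, g(m) = -24.931641 (−); new bracket [-4.625, -3.25]
m = -3.9375, g(m) = 1.9534 (+); new bracket [-4.625, -3.9375]
m = -4.28125, g(m) = -9.9715 (−); new bracket [-4.28125, -3.9375]
m = -4.109375, g(m) = -3.6449 (−); new bracket [-4.109375, -3.9375]

-4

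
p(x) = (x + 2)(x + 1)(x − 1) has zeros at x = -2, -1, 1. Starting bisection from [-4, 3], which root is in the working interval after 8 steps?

x = -0.5 gives p = -1.125, negative; keep [-0.5, 3]
x = 1.25 gives p = 1.828125, positive; keep [-0.5, 1.25]
x = 0.375 gives p = -2.041016, negative; keep [0.375, 1.25]
x = 0.8125 gives p = -0.9558, negative; keep [0.8125, 1.25]
x = 1.03125 gives p = 0.1924, positive; keep [0.8125, 1.03125]
x = 0.921875 gives p = -0.4387, negative; keep [0.921875, 1.03125]
x = 0.9765625 gives p = -0.1379, negative; keep [0.9765625, 1.03125]
x = 1.00390625 gives p = 0.0235, positive; keep [0.9765625, 1.00390625]

1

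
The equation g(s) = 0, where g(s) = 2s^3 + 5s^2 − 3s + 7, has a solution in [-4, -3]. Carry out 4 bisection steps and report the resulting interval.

[-3.3125, -3.25]

midpoint -3.5: g = -7 < 0 → [-3.5, -3]
midpoint -3.25: g = 0.90625 > 0 → [-3.5, -3.25]
midpoint -3.375: g = -2.808594 < 0 → [-3.375, -3.25]
midpoint -3.3125: g = -0.8931 < 0 → [-3.3125, -3.25]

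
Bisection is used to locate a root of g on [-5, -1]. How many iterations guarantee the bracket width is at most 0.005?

10

Width after n steps is 4/2^n. Need 2^n ≥ 4/0.005 = 800.
2^9 = 512 < 800 ≤ 2^10 = 1024, so n = 10.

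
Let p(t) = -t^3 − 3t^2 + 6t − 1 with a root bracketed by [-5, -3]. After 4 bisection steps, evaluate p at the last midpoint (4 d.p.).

p(-4) = -9 < 0, so the root lies in [-5, -4]
p(-4.5) = 2.375 > 0, so the root lies in [-4.5, -4]
p(-4.25) = -3.921875 < 0, so the root lies in [-4.5, -4.25]
p(-4.375) = -0.9316 < 0, so the root lies in [-4.5, -4.375]

-0.9316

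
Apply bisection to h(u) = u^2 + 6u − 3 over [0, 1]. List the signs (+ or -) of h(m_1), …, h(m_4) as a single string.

u = 0.5 gives h = 0.25, positive; keep [0, 0.5]
u = 0.25 gives h = -1.4375, negative; keep [0.25, 0.5]
u = 0.375 gives h = -0.609375, negative; keep [0.375, 0.5]
u = 0.4375 gives h = -0.1836, negative; keep [0.4375, 0.5]

+---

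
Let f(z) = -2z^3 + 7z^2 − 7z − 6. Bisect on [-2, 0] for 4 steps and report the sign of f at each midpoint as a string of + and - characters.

+-++

z = -1 gives f = 10, positive; keep [-1, 0]
z = -0.5 gives f = -0.5, negative; keep [-1, -0.5]
z = -0.75 gives f = 4.03125, positive; keep [-0.75, -0.5]
z = -0.625 gives f = 1.5977, positive; keep [-0.625, -0.5]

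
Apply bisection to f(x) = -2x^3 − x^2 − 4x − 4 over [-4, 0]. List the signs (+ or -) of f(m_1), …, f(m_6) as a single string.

midpoint -2: f = 16 > 0 → [-2, 0]
midpoint -1: f = 1 > 0 → [-1, 0]
midpoint -0.5: f = -2 < 0 → [-1, -0.5]
midpoint -0.75: f = -0.7188 < 0 → [-1, -0.75]
midpoint -0.875: f = 0.0742 > 0 → [-0.875, -0.75]
midpoint -0.8125: f = -0.3374 < 0 → [-0.875, -0.8125]

++--+-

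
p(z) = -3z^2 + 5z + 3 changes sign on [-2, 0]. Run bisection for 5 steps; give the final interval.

z = -1 gives p = -5, negative; keep [-1, 0]
z = -0.5 gives p = -0.25, negative; keep [-0.5, 0]
z = -0.25 gives p = 1.5625, positive; keep [-0.5, -0.25]
z = -0.375 gives p = 0.7031, positive; keep [-0.5, -0.375]
z = -0.4375 gives p = 0.2383, positive; keep [-0.5, -0.4375]

[-0.5, -0.4375]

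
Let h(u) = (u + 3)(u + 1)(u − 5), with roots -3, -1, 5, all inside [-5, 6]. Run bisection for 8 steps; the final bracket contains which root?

h(0.5) = -23.625 < 0, so the root lies in [0.5, 6]
h(3.25) = -46.484375 < 0, so the root lies in [3.25, 6]
h(4.625) = -16.083984 < 0, so the root lies in [4.625, 6]
h(5.3125) = 16.3977 > 0, so the root lies in [4.625, 5.3125]
h(4.96875) = -1.4864 < 0, so the root lies in [4.96875, 5.3125]
h(5.140625) = 7.0296 > 0, so the root lies in [4.96875, 5.140625]
h(5.0546875) = 2.667 > 0, so the root lies in [4.96875, 5.0546875]
h(5.01171875) = 0.5644 > 0, so the root lies in [4.96875, 5.01171875]

5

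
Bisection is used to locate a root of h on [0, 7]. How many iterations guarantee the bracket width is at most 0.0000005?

Width after n steps is 7/2^n. Need 2^n ≥ 7/0.0000005 = 14000000.
2^23 = 8388608 < 14000000 ≤ 2^24 = 16777216, so n = 24.

24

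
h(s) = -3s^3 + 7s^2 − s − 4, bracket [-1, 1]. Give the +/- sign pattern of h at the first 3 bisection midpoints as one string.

--+

h(0) = -4 < 0, so the root lies in [-1, 0]
h(-0.5) = -1.375 < 0, so the root lies in [-1, -0.5]
h(-0.75) = 1.953125 > 0, so the root lies in [-0.75, -0.5]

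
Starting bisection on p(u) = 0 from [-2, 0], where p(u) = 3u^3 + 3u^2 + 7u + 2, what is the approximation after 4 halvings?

midpoint -1: p = -5 < 0 → [-1, 0]
midpoint -0.5: p = -1.125 < 0 → [-0.5, 0]
midpoint -0.25: p = 0.390625 > 0 → [-0.5, -0.25]
midpoint -0.375: p = -0.3613 < 0 → [-0.375, -0.25]

-0.375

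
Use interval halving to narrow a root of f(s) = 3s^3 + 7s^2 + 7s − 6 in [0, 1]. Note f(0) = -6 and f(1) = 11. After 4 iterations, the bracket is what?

m = 0.5, f(m) = -0.375 (−); new bracket [0.5, 1]
m = 0.75, f(m) = 4.453125 (+); new bracket [0.5, 0.75]
m = 0.625, f(m) = 1.841797 (+); new bracket [0.5, 0.625]
m = 0.5625, f(m) = 0.6863 (+); new bracket [0.5, 0.5625]

[0.5, 0.5625]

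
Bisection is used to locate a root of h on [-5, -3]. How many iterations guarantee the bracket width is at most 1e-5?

18

Width after n steps is 2/2^n. Need 2^n ≥ 2/1e-5 = 200000.
2^17 = 131072 < 200000 ≤ 2^18 = 262144, so n = 18.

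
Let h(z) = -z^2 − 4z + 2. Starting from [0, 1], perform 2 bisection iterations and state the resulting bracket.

[0.25, 0.5]

z = 0.5 gives h = -0.25, negative; keep [0, 0.5]
z = 0.25 gives h = 0.9375, positive; keep [0.25, 0.5]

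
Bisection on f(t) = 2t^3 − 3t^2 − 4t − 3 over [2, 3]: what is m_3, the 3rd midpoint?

t = 2.5 gives f = -0.5, negative; keep [2.5, 3]
t = 2.75 gives f = 4.90625, positive; keep [2.5, 2.75]
t = 2.625 gives f = 2.003906, positive; keep [2.5, 2.625]

2.625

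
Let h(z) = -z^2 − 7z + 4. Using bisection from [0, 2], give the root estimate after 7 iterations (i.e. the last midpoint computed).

0.515625

midpoint 1: h = -4 < 0 → [0, 1]
midpoint 0.5: h = 0.25 > 0 → [0.5, 1]
midpoint 0.75: h = -1.8125 < 0 → [0.5, 0.75]
midpoint 0.625: h = -0.7656 < 0 → [0.5, 0.625]
midpoint 0.5625: h = -0.2539 < 0 → [0.5, 0.5625]
midpoint 0.53125: h = -0.001 < 0 → [0.5, 0.53125]
midpoint 0.515625: h = 0.1248 > 0 → [0.515625, 0.53125]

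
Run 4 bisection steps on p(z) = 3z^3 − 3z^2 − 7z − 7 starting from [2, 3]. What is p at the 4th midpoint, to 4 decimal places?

1.5598

z = 2.5 gives p = 3.625, positive; keep [2, 2.5]
z = 2.25 gives p = -3.765625, negative; keep [2.25, 2.5]
z = 2.375 gives p = -0.357422, negative; keep [2.375, 2.5]
z = 2.4375 gives p = 1.5598, positive; keep [2.375, 2.4375]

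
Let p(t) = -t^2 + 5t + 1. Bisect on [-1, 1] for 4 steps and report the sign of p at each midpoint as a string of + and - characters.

+--+

m = 0, p(m) = 1 (+); new bracket [-1, 0]
m = -0.5, p(m) = -1.75 (−); new bracket [-0.5, 0]
m = -0.25, p(m) = -0.3125 (−); new bracket [-0.25, 0]
m = -0.125, p(m) = 0.3594 (+); new bracket [-0.25, -0.125]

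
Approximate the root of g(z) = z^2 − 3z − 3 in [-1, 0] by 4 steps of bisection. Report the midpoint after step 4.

-0.8125

m = -0.5, g(m) = -1.25 (−); new bracket [-1, -0.5]
m = -0.75, g(m) = -0.1875 (−); new bracket [-1, -0.75]
m = -0.875, g(m) = 0.390625 (+); new bracket [-0.875, -0.75]
m = -0.8125, g(m) = 0.0977 (+); new bracket [-0.8125, -0.75]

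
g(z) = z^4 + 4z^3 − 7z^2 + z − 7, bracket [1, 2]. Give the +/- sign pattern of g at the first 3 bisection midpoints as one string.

midpoint 1.5: g = -2.6875 < 0 → [1.5, 2]
midpoint 1.75: g = 4.128906 > 0 → [1.5, 1.75]
midpoint 1.625: g = 0.277588 > 0 → [1.5, 1.625]

-++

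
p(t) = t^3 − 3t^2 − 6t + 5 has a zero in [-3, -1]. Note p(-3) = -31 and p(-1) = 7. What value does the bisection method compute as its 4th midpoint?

t = -2 gives p = -3, negative; keep [-2, -1]
t = -1.5 gives p = 3.875, positive; keep [-2, -1.5]
t = -1.75 gives p = 0.953125, positive; keep [-2, -1.75]
t = -1.875 gives p = -0.8887, negative; keep [-1.875, -1.75]

-1.875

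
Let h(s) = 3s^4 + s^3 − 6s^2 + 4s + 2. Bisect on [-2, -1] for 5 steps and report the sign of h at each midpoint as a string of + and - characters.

--+++

midpoint -1.5: h = -5.6875 < 0 → [-2, -1.5]
midpoint -1.75: h = -0.597656 < 0 → [-2, -1.75]
midpoint -1.875: h = 3.893311 > 0 → [-1.875, -1.75]
midpoint -1.8125: h = 1.4615 > 0 → [-1.8125, -1.75]
midpoint -1.78125: h = 0.3872 > 0 → [-1.78125, -1.75]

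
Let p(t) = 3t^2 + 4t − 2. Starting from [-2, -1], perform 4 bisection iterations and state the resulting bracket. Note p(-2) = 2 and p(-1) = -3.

p(-1.5) = -1.25 < 0, so the root lies in [-2, -1.5]
p(-1.75) = 0.1875 > 0, so the root lies in [-1.75, -1.5]
p(-1.625) = -0.578125 < 0, so the root lies in [-1.75, -1.625]
p(-1.6875) = -0.207 < 0, so the root lies in [-1.75, -1.6875]

[-1.75, -1.6875]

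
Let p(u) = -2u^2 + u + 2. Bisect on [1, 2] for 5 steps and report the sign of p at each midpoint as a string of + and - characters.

-+---

u = 1.5 gives p = -1, negative; keep [1, 1.5]
u = 1.25 gives p = 0.125, positive; keep [1.25, 1.5]
u = 1.375 gives p = -0.40625, negative; keep [1.25, 1.375]
u = 1.3125 gives p = -0.1328, negative; keep [1.25, 1.3125]
u = 1.28125 gives p = -0.002, negative; keep [1.25, 1.28125]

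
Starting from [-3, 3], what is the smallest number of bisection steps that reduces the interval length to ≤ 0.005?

Width after n steps is 6/2^n. Need 2^n ≥ 6/0.005 = 1200.
2^10 = 1024 < 1200 ≤ 2^11 = 2048, so n = 11.

11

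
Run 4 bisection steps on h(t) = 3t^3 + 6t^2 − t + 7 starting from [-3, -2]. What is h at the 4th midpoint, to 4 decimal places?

-1.5183

t = -2.5 gives h = 0.125, positive; keep [-3, -2.5]
t = -2.75 gives h = -7.265625, negative; keep [-2.75, -2.5]
t = -2.625 gives h = -3.294922, negative; keep [-2.625, -2.5]
t = -2.5625 gives h = -1.5183, negative; keep [-2.5625, -2.5]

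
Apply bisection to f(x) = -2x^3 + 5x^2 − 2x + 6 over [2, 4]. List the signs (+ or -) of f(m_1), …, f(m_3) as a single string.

-+-

m = 3, f(m) = -9 (−); new bracket [2, 3]
m = 2.5, f(m) = 1 (+); new bracket [2.5, 3]
m = 2.75, f(m) = -3.28125 (−); new bracket [2.5, 2.75]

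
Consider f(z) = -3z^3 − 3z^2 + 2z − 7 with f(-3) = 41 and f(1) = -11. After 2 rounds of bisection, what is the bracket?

midpoint -1: f = -9 < 0 → [-3, -1]
midpoint -2: f = 1 > 0 → [-2, -1]

[-2, -1]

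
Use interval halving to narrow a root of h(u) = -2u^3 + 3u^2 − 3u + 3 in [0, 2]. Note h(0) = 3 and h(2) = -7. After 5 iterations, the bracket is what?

[1.25, 1.3125]

u = 1 gives h = 1, positive; keep [1, 2]
u = 1.5 gives h = -1.5, negative; keep [1, 1.5]
u = 1.25 gives h = 0.03125, positive; keep [1.25, 1.5]
u = 1.375 gives h = -0.6523, negative; keep [1.25, 1.375]
u = 1.3125 gives h = -0.2915, negative; keep [1.25, 1.3125]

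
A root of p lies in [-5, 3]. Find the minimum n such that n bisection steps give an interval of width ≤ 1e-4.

Width after n steps is 8/2^n. Need 2^n ≥ 8/1e-4 = 80000.
2^16 = 65536 < 80000 ≤ 2^17 = 131072, so n = 17.

17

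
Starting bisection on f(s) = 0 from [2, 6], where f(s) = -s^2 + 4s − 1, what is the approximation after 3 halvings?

m = 4, f(m) = -1 (−); new bracket [2, 4]
m = 3, f(m) = 2 (+); new bracket [3, 4]
m = 3.5, f(m) = 0.75 (+); new bracket [3.5, 4]

3.5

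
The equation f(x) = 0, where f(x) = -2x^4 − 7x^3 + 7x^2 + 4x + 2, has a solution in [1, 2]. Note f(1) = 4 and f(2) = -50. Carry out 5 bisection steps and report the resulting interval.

[1.21875, 1.25]

m = 1.5, f(m) = -10 (−); new bracket [1, 1.5]
m = 1.25, f(m) = -0.617188 (−); new bracket [1, 1.25]
m = 1.125, f(m) = 2.188965 (+); new bracket [1.125, 1.25]
m = 1.1875, f(m) = 0.9221 (+); new bracket [1.1875, 1.25]
m = 1.21875, f(m) = 0.188 (+); new bracket [1.21875, 1.25]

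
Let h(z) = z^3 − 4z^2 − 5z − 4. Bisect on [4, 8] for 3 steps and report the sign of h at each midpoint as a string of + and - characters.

+-+

h(6) = 38 > 0, so the root lies in [4, 6]
h(5) = -4 < 0, so the root lies in [5, 6]
h(5.5) = 13.875 > 0, so the root lies in [5, 5.5]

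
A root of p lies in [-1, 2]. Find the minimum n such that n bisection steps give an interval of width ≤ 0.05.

6

Width after n steps is 3/2^n. Need 2^n ≥ 3/0.05 = 60.
2^5 = 32 < 60 ≤ 2^6 = 64, so n = 6.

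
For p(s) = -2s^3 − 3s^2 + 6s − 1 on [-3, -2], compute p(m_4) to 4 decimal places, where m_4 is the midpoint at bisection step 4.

midpoint -2.5: p = -3.5 < 0 → [-3, -2.5]
midpoint -2.75: p = 1.40625 > 0 → [-2.75, -2.5]
midpoint -2.625: p = -1.246094 < 0 → [-2.75, -2.625]
midpoint -2.6875: p = 0.0288 > 0 → [-2.6875, -2.625]

0.0288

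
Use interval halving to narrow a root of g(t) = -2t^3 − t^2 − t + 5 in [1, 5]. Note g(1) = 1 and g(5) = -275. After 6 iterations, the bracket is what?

[1.0625, 1.125]

midpoint 3: g = -61 < 0 → [1, 3]
midpoint 2: g = -17 < 0 → [1, 2]
midpoint 1.5: g = -5.5 < 0 → [1, 1.5]
midpoint 1.25: g = -1.7188 < 0 → [1, 1.25]
midpoint 1.125: g = -0.2383 < 0 → [1, 1.125]
midpoint 1.0625: g = 0.4097 > 0 → [1.0625, 1.125]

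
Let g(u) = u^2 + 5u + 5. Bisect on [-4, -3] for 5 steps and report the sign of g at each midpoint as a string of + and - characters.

-++--

m = -3.5, g(m) = -0.25 (−); new bracket [-4, -3.5]
m = -3.75, g(m) = 0.3125 (+); new bracket [-3.75, -3.5]
m = -3.625, g(m) = 0.015625 (+); new bracket [-3.625, -3.5]
m = -3.5625, g(m) = -0.1211 (−); new bracket [-3.625, -3.5625]
m = -3.59375, g(m) = -0.0537 (−); new bracket [-3.625, -3.59375]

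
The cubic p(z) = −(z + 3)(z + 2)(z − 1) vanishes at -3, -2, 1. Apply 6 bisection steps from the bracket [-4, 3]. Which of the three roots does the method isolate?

1

m = -0.5, p(m) = 5.625 (+); new bracket [-0.5, 3]
m = 1.25, p(m) = -3.453125 (−); new bracket [-0.5, 1.25]
m = 0.375, p(m) = 5.009766 (+); new bracket [0.375, 1.25]
m = 0.8125, p(m) = 2.0105 (+); new bracket [0.8125, 1.25]
m = 1.03125, p(m) = -0.3819 (−); new bracket [0.8125, 1.03125]
m = 0.921875, p(m) = 0.8953 (+); new bracket [0.921875, 1.03125]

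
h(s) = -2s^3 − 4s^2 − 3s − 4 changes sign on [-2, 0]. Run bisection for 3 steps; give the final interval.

h(-1) = -3 < 0, so the root lies in [-2, -1]
h(-1.5) = -1.75 < 0, so the root lies in [-2, -1.5]
h(-1.75) = -0.28125 < 0, so the root lies in [-2, -1.75]

[-2, -1.75]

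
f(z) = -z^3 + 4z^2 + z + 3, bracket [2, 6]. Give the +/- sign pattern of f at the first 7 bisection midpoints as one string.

f(4) = 7 > 0, so the root lies in [4, 6]
f(5) = -17 < 0, so the root lies in [4, 5]
f(4.5) = -2.625 < 0, so the root lies in [4, 4.5]
f(4.25) = 2.7344 > 0, so the root lies in [4.25, 4.5]
f(4.375) = 0.1973 > 0, so the root lies in [4.375, 4.5]
f(4.4375) = -1.1775 < 0, so the root lies in [4.375, 4.4375]
f(4.40625) = -0.4811 < 0, so the root lies in [4.375, 4.40625]

+--++--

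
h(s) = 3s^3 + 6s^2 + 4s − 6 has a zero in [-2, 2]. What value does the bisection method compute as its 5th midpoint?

h(0) = -6 < 0, so the root lies in [0, 2]
h(1) = 7 > 0, so the root lies in [0, 1]
h(0.5) = -2.125 < 0, so the root lies in [0.5, 1]
h(0.75) = 1.6406 > 0, so the root lies in [0.5, 0.75]
h(0.625) = -0.4238 < 0, so the root lies in [0.625, 0.75]

0.625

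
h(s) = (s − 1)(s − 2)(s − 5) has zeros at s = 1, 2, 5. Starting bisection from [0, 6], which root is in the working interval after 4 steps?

5

h(3) = -4 < 0, so the root lies in [3, 6]
h(4.5) = -4.375 < 0, so the root lies in [4.5, 6]
h(5.25) = 3.453125 > 0, so the root lies in [4.5, 5.25]
h(4.875) = -1.3926 < 0, so the root lies in [4.875, 5.25]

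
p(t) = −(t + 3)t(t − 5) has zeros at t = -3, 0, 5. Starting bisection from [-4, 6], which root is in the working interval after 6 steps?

midpoint 1: p = 16 > 0 → [1, 6]
midpoint 3.5: p = 34.125 > 0 → [3.5, 6]
midpoint 4.75: p = 9.203125 > 0 → [4.75, 6]
midpoint 5.375: p = -16.8809 < 0 → [4.75, 5.375]
midpoint 5.0625: p = -2.551 < 0 → [4.75, 5.0625]
midpoint 4.90625: p = 3.6366 > 0 → [4.90625, 5.0625]

5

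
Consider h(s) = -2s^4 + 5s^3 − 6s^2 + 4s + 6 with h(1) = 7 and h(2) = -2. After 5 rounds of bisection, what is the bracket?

s = 1.5 gives h = 5.25, positive; keep [1.5, 2]
s = 1.75 gives h = 2.664062, positive; keep [1.75, 2]
s = 1.875 gives h = 0.645996, positive; keep [1.875, 2]
s = 1.9375 gives h = -0.5911, negative; keep [1.875, 1.9375]
s = 1.90625 gives h = 0.048, positive; keep [1.90625, 1.9375]

[1.90625, 1.9375]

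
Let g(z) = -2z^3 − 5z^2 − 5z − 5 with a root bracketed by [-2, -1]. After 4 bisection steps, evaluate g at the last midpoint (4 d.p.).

0.4644

m = -1.5, g(m) = -2 (−); new bracket [-2, -1.5]
m = -1.75, g(m) = -0.84375 (−); new bracket [-2, -1.75]
m = -1.875, g(m) = -0.019531 (−); new bracket [-2, -1.875]
m = -1.9375, g(m) = 0.4644 (+); new bracket [-1.9375, -1.875]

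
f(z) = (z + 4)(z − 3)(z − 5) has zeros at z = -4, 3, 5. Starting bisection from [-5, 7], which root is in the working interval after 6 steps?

-4

z = 1 gives f = 40, positive; keep [-5, 1]
z = -2 gives f = 70, positive; keep [-5, -2]
z = -3.5 gives f = 27.625, positive; keep [-5, -3.5]
z = -4.25 gives f = -16.7656, negative; keep [-4.25, -3.5]
z = -3.875 gives f = 7.627, positive; keep [-4.25, -3.875]
z = -4.0625 gives f = -4.0002, negative; keep [-4.0625, -3.875]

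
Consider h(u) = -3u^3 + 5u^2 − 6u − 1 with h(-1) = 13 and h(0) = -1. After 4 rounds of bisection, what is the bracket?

midpoint -0.5: h = 3.625 > 0 → [-0.5, 0]
midpoint -0.25: h = 0.859375 > 0 → [-0.25, 0]
midpoint -0.125: h = -0.166016 < 0 → [-0.25, -0.125]
midpoint -0.1875: h = 0.3206 > 0 → [-0.1875, -0.125]

[-0.1875, -0.125]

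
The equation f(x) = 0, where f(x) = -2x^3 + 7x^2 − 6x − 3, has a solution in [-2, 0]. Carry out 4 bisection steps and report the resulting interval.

[-0.375, -0.25]

m = -1, f(m) = 12 (+); new bracket [-1, 0]
m = -0.5, f(m) = 2 (+); new bracket [-0.5, 0]
m = -0.25, f(m) = -1.03125 (−); new bracket [-0.5, -0.25]
m = -0.375, f(m) = 0.3398 (+); new bracket [-0.375, -0.25]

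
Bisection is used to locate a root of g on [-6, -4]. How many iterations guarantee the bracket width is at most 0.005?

Width after n steps is 2/2^n. Need 2^n ≥ 2/0.005 = 400.
2^8 = 256 < 400 ≤ 2^9 = 512, so n = 9.

9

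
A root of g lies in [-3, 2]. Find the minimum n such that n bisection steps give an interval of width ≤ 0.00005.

17

Width after n steps is 5/2^n. Need 2^n ≥ 5/0.00005 = 100000.
2^16 = 65536 < 100000 ≤ 2^17 = 131072, so n = 17.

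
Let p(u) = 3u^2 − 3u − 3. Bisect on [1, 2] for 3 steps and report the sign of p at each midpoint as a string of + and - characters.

midpoint 1.5: p = -0.75 < 0 → [1.5, 2]
midpoint 1.75: p = 0.9375 > 0 → [1.5, 1.75]
midpoint 1.625: p = 0.046875 > 0 → [1.5, 1.625]

-++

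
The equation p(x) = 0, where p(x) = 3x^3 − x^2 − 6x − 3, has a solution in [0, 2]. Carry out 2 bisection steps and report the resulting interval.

[1.5, 2]

p(1) = -7 < 0, so the root lies in [1, 2]
p(1.5) = -4.125 < 0, so the root lies in [1.5, 2]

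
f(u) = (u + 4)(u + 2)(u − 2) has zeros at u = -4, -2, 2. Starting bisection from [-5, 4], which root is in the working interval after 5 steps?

m = -0.5, f(m) = -13.125 (−); new bracket [-0.5, 4]
m = 1.75, f(m) = -5.390625 (−); new bracket [1.75, 4]
m = 2.875, f(m) = 29.326172 (+); new bracket [1.75, 2.875]
m = 2.3125, f(m) = 8.5071 (+); new bracket [1.75, 2.3125]
m = 2.03125, f(m) = 0.7598 (+); new bracket [1.75, 2.03125]

2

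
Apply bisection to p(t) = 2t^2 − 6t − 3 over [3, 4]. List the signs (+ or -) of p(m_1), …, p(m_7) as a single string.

t = 3.5 gives p = 0.5, positive; keep [3, 3.5]
t = 3.25 gives p = -1.375, negative; keep [3.25, 3.5]
t = 3.375 gives p = -0.46875, negative; keep [3.375, 3.5]
t = 3.4375 gives p = 0.0078, positive; keep [3.375, 3.4375]
t = 3.40625 gives p = -0.2324, negative; keep [3.40625, 3.4375]
t = 3.421875 gives p = -0.1128, negative; keep [3.421875, 3.4375]
t = 3.4296875 gives p = -0.0526, negative; keep [3.4296875, 3.4375]

+--+---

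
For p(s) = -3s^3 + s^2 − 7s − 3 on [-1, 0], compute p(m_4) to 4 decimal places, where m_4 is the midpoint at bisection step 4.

p(-0.5) = 1.125 > 0, so the root lies in [-0.5, 0]
p(-0.25) = -1.140625 < 0, so the root lies in [-0.5, -0.25]
p(-0.375) = -0.076172 < 0, so the root lies in [-0.5, -0.375]
p(-0.4375) = 0.5051 > 0, so the root lies in [-0.4375, -0.375]

0.5051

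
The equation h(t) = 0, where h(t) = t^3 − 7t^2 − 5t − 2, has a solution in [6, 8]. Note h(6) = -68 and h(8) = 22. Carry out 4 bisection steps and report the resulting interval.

t = 7 gives h = -37, negative; keep [7, 8]
t = 7.5 gives h = -11.375, negative; keep [7.5, 8]
t = 7.75 gives h = 4.296875, positive; keep [7.5, 7.75]
t = 7.625 gives h = -3.7871, negative; keep [7.625, 7.75]

[7.625, 7.75]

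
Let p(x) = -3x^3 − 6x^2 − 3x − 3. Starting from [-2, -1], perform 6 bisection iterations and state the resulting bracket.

midpoint -1.5: p = -1.875 < 0 → [-2, -1.5]
midpoint -1.75: p = -0.046875 < 0 → [-2, -1.75]
midpoint -1.875: p = 1.306641 > 0 → [-1.875, -1.75]
midpoint -1.8125: p = 0.5896 > 0 → [-1.8125, -1.75]
midpoint -1.78125: p = 0.2616 > 0 → [-1.78125, -1.75]
midpoint -1.765625: p = 0.1049 > 0 → [-1.765625, -1.75]

[-1.765625, -1.75]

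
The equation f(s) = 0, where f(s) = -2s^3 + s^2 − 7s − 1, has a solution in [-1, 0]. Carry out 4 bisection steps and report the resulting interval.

m = -0.5, f(m) = 3 (+); new bracket [-0.5, 0]
m = -0.25, f(m) = 0.84375 (+); new bracket [-0.25, 0]
m = -0.125, f(m) = -0.105469 (−); new bracket [-0.25, -0.125]
m = -0.1875, f(m) = 0.3608 (+); new bracket [-0.1875, -0.125]

[-0.1875, -0.125]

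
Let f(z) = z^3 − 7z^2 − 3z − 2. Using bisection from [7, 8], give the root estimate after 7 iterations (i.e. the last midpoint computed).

7.4453125

m = 7.5, f(m) = 3.625 (+); new bracket [7, 7.5]
m = 7.25, f(m) = -10.609375 (−); new bracket [7.25, 7.5]
m = 7.375, f(m) = -3.728516 (−); new bracket [7.375, 7.5]
m = 7.4375, f(m) = -0.1116 (−); new bracket [7.4375, 7.5]
m = 7.46875, f(m) = 1.7417 (+); new bracket [7.4375, 7.46875]
m = 7.453125, f(m) = 0.8113 (+); new bracket [7.4375, 7.453125]
m = 7.4453125, f(m) = 0.3489 (+); new bracket [7.4375, 7.4453125]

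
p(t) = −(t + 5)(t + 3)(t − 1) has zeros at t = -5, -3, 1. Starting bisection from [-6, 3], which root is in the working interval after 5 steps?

p(-1.5) = 13.125 > 0, so the root lies in [-1.5, 3]
p(0.75) = 5.390625 > 0, so the root lies in [0.75, 3]
p(1.875) = -29.326172 < 0, so the root lies in [0.75, 1.875]
p(1.3125) = -8.5071 < 0, so the root lies in [0.75, 1.3125]
p(1.03125) = -0.7598 < 0, so the root lies in [0.75, 1.03125]

1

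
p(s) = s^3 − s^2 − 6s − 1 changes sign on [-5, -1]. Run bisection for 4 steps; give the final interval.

midpoint -3: p = -19 < 0 → [-3, -1]
midpoint -2: p = -1 < 0 → [-2, -1]
midpoint -1.5: p = 2.375 > 0 → [-2, -1.5]
midpoint -1.75: p = 1.0781 > 0 → [-2, -1.75]

[-2, -1.75]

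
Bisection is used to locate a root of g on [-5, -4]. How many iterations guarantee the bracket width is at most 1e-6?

20

Width after n steps is 1/2^n. Need 2^n ≥ 1/1e-6 = 1000000.
2^19 = 524288 < 1000000 ≤ 2^20 = 1048576, so n = 20.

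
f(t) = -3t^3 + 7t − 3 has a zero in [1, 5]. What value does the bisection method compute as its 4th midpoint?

m = 3, f(m) = -63 (−); new bracket [1, 3]
m = 2, f(m) = -13 (−); new bracket [1, 2]
m = 1.5, f(m) = -2.625 (−); new bracket [1, 1.5]
m = 1.25, f(m) = -0.1094 (−); new bracket [1, 1.25]

1.25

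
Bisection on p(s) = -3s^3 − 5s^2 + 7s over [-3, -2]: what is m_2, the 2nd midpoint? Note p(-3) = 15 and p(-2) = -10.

s = -2.5 gives p = -1.875, negative; keep [-3, -2.5]
s = -2.75 gives p = 5.328125, positive; keep [-2.75, -2.5]

-2.75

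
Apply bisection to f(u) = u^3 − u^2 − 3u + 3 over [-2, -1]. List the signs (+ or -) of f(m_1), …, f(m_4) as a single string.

+-++

m = -1.5, f(m) = 1.875 (+); new bracket [-2, -1.5]
m = -1.75, f(m) = -0.171875 (−); new bracket [-1.75, -1.5]
m = -1.625, f(m) = 0.943359 (+); new bracket [-1.75, -1.625]
m = -1.6875, f(m) = 0.4094 (+); new bracket [-1.75, -1.6875]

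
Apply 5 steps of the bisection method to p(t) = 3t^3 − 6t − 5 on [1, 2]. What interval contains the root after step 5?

p(1.5) = -3.875 < 0, so the root lies in [1.5, 2]
p(1.75) = 0.578125 > 0, so the root lies in [1.5, 1.75]
p(1.625) = -1.876953 < 0, so the root lies in [1.625, 1.75]
p(1.6875) = -0.7087 < 0, so the root lies in [1.6875, 1.75]
p(1.71875) = -0.0804 < 0, so the root lies in [1.71875, 1.75]

[1.71875, 1.75]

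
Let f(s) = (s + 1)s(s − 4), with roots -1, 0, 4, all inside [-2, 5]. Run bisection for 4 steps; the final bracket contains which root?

4

midpoint 1.5: f = -9.375 < 0 → [1.5, 5]
midpoint 3.25: f = -10.359375 < 0 → [3.25, 5]
midpoint 4.125: f = 2.642578 > 0 → [3.25, 4.125]
midpoint 3.6875: f = -5.4016 < 0 → [3.6875, 4.125]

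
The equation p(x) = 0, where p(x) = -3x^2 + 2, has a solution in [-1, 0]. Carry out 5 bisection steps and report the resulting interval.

[-0.84375, -0.8125]

x = -0.5 gives p = 1.25, positive; keep [-1, -0.5]
x = -0.75 gives p = 0.3125, positive; keep [-1, -0.75]
x = -0.875 gives p = -0.296875, negative; keep [-0.875, -0.75]
x = -0.8125 gives p = 0.0195, positive; keep [-0.875, -0.8125]
x = -0.84375 gives p = -0.1357, negative; keep [-0.84375, -0.8125]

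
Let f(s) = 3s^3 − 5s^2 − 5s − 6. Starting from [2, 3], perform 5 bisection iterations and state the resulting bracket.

[2.59375, 2.625]

midpoint 2.5: f = -2.875 < 0 → [2.5, 3]
midpoint 2.75: f = 4.828125 > 0 → [2.5, 2.75]
midpoint 2.625: f = 0.685547 > 0 → [2.5, 2.625]
midpoint 2.5625: f = -1.1653 < 0 → [2.5625, 2.625]
midpoint 2.59375: f = -0.2578 < 0 → [2.59375, 2.625]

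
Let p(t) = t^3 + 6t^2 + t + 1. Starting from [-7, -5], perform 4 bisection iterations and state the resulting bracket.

[-5.875, -5.75]

p(-6) = -5 < 0, so the root lies in [-6, -5]
p(-5.5) = 10.625 > 0, so the root lies in [-6, -5.5]
p(-5.75) = 3.515625 > 0, so the root lies in [-6, -5.75]
p(-5.875) = -0.5605 < 0, so the root lies in [-5.875, -5.75]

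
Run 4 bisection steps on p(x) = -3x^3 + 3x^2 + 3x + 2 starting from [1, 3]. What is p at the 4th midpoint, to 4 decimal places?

x = 2 gives p = -4, negative; keep [1, 2]
x = 1.5 gives p = 3.125, positive; keep [1.5, 2]
x = 1.75 gives p = 0.359375, positive; keep [1.75, 2]
x = 1.875 gives p = -1.6035, negative; keep [1.75, 1.875]

-1.6035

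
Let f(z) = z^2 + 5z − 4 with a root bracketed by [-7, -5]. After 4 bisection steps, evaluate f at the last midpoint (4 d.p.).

-0.4844

midpoint -6: f = 2 > 0 → [-6, -5]
midpoint -5.5: f = -1.25 < 0 → [-6, -5.5]
midpoint -5.75: f = 0.3125 > 0 → [-5.75, -5.5]
midpoint -5.625: f = -0.4844 < 0 → [-5.75, -5.625]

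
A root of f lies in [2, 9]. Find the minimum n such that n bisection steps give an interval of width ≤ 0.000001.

Width after n steps is 7/2^n. Need 2^n ≥ 7/0.000001 = 7000000.
2^22 = 4194304 < 7000000 ≤ 2^23 = 8388608, so n = 23.

23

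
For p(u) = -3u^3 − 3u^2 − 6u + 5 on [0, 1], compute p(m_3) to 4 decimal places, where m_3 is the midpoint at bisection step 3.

u = 0.5 gives p = 0.875, positive; keep [0.5, 1]
u = 0.75 gives p = -2.453125, negative; keep [0.5, 0.75]
u = 0.625 gives p = -0.654297, negative; keep [0.5, 0.625]

-0.6543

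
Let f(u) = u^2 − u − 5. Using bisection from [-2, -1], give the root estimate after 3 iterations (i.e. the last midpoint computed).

midpoint -1.5: f = -1.25 < 0 → [-2, -1.5]
midpoint -1.75: f = -0.1875 < 0 → [-2, -1.75]
midpoint -1.875: f = 0.390625 > 0 → [-1.875, -1.75]

-1.875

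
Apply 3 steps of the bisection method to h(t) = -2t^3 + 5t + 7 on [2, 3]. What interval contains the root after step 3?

[2, 2.125]

m = 2.5, h(m) = -11.75 (−); new bracket [2, 2.5]
m = 2.25, h(m) = -4.53125 (−); new bracket [2, 2.25]
m = 2.125, h(m) = -1.566406 (−); new bracket [2, 2.125]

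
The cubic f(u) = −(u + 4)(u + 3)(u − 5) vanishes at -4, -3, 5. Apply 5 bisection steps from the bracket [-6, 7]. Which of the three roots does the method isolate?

u = 0.5 gives f = 70.875, positive; keep [0.5, 7]
u = 3.75 gives f = 65.390625, positive; keep [3.75, 7]
u = 5.375 gives f = -29.443359, negative; keep [3.75, 5.375]
u = 4.5625 gives f = 28.3298, positive; keep [4.5625, 5.375]
u = 4.96875 gives f = 2.2334, positive; keep [4.96875, 5.375]

5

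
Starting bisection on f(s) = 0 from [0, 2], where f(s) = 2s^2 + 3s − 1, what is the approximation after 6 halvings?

0.28125

s = 1 gives f = 4, positive; keep [0, 1]
s = 0.5 gives f = 1, positive; keep [0, 0.5]
s = 0.25 gives f = -0.125, negative; keep [0.25, 0.5]
s = 0.375 gives f = 0.4062, positive; keep [0.25, 0.375]
s = 0.3125 gives f = 0.1328, positive; keep [0.25, 0.3125]
s = 0.28125 gives f = 0.002, positive; keep [0.25, 0.28125]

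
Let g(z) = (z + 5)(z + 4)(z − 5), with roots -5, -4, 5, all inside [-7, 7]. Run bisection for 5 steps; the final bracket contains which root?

z = 0 gives g = -100, negative; keep [0, 7]
z = 3.5 gives g = -95.625, negative; keep [3.5, 7]
z = 5.25 gives g = 23.703125, positive; keep [3.5, 5.25]
z = 4.375 gives g = -49.0723, negative; keep [4.375, 5.25]
z = 4.8125 gives g = -16.2136, negative; keep [4.8125, 5.25]

5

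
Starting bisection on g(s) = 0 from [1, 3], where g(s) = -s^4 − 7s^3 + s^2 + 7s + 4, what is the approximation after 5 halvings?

midpoint 2: g = -50 < 0 → [1, 2]
midpoint 1.5: g = -11.9375 < 0 → [1, 1.5]
midpoint 1.25: g = -1.800781 < 0 → [1, 1.25]
midpoint 1.125: g = 1.572 > 0 → [1.125, 1.25]
midpoint 1.1875: g = 0.0122 > 0 → [1.1875, 1.25]

1.1875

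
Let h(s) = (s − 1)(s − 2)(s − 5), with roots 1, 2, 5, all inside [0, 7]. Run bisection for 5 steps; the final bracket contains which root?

5

s = 3.5 gives h = -5.625, negative; keep [3.5, 7]
s = 5.25 gives h = 3.453125, positive; keep [3.5, 5.25]
s = 4.375 gives h = -5.009766, negative; keep [4.375, 5.25]
s = 4.8125 gives h = -2.0105, negative; keep [4.8125, 5.25]
s = 5.03125 gives h = 0.3819, positive; keep [4.8125, 5.03125]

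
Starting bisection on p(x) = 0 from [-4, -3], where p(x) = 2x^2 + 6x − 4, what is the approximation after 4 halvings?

m = -3.5, p(m) = -0.5 (−); new bracket [-4, -3.5]
m = -3.75, p(m) = 1.625 (+); new bracket [-3.75, -3.5]
m = -3.625, p(m) = 0.53125 (+); new bracket [-3.625, -3.5]
m = -3.5625, p(m) = 0.0078 (+); new bracket [-3.5625, -3.5]

-3.5625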